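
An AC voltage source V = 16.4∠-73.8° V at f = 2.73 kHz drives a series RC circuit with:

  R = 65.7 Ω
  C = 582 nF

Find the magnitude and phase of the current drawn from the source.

Step 1 — Angular frequency: ω = 2π·f = 2π·2730 = 1.715e+04 rad/s.
Step 2 — Component impedances:
  R: Z = R = 65.7 Ω
  C: Z = 1/(jωC) = -j/(ω·C) = 0 - j100.2 Ω
Step 3 — Series combination: Z_total = R + C = 65.7 - j100.2 Ω = 119.8∠-56.7° Ω.
Step 4 — Source phasor: V = 16.4∠-73.8° V = 4.575 - j15.75 V.
Step 5 — Ohm's law: I = V / Z_total = (4.575 - j15.75) / (65.7 - j100.2) = 0.1309 - j0.04016 A.
Step 6 — Convert to polar: |I| = 0.1369 A, ∠I = -17.1°.

I = 0.1369∠-17.1° A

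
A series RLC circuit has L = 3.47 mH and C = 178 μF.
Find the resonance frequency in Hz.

Step 1 — Resonance condition Im(Z)=0 gives ω₀ = 1/√(LC).
Step 2 — ω₀ = 1/√(0.00347·0.000178) = 1272 rad/s.
Step 3 — f₀ = ω₀/(2π) = 202.5 Hz.

f₀ = 202.5 Hz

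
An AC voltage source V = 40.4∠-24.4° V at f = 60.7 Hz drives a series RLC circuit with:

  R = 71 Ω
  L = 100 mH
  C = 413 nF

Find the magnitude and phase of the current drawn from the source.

Step 1 — Angular frequency: ω = 2π·f = 2π·60.7 = 381.4 rad/s.
Step 2 — Component impedances:
  R: Z = R = 71 Ω
  L: Z = jωL = j·381.4·0.1 = 0 + j38.14 Ω
  C: Z = 1/(jωC) = -j/(ω·C) = 0 - j6349 Ω
Step 3 — Series combination: Z_total = R + L + C = 71 - j6311 Ω = 6311∠-89.4° Ω.
Step 4 — Source phasor: V = 40.4∠-24.4° V = 36.79 - j16.69 V.
Step 5 — Ohm's law: I = V / Z_total = (36.79 - j16.69) / (71 - j6311) = 0.00271 + j0.0058 A.
Step 6 — Convert to polar: |I| = 0.006402 A, ∠I = 65.0°.

I = 0.006402∠65.0° A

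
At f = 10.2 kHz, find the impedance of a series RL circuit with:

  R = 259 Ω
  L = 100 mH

Step 1 — Angular frequency: ω = 2π·f = 2π·1.02e+04 = 6.409e+04 rad/s.
Step 2 — Component impedances:
  R: Z = R = 259 Ω
  L: Z = jωL = j·6.409e+04·0.1 = 0 + j6409 Ω
Step 3 — Series combination: Z_total = R + L = 259 + j6409 Ω = 6414∠87.7° Ω.

Z = 259 + j6409 Ω = 6414∠87.7° Ω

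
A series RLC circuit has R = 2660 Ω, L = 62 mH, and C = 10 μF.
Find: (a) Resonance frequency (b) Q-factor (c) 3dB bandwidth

Step 1 — Resonance: ω₀ = 1/√(LC) = 1/√(0.062·1e-05) = 1270 rad/s.
Step 2 — f₀ = ω₀/(2π) = 202.1 Hz.
Step 3 — Series Q: Q = ω₀L/R = 1270·0.062/2660 = 0.0296.
Step 4 — Bandwidth: Δω = ω₀/Q = 4.29e+04 rad/s; BW = Δω/(2π) = 6828 Hz.

(a) f₀ = 202.1 Hz  (b) Q = 0.0296  (c) BW = 6828 Hz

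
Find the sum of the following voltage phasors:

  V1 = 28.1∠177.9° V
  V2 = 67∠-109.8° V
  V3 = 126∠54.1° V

Step 1 — Convert each phasor to rectangular form:
  V1 = 28.1·(cos(177.9°) + j·sin(177.9°)) = -28.08 + j1.03 V
  V2 = 67·(cos(-109.8°) + j·sin(-109.8°)) = -22.7 - j63.04 V
  V3 = 126·(cos(54.1°) + j·sin(54.1°)) = 73.88 + j102.1 V
Step 2 — Sum components: V_total = 23.11 + j40.06 V.
Step 3 — Convert to polar: |V_total| = 46.24 V, ∠V_total = 60.0°.

V_total = 46.24∠60.0° V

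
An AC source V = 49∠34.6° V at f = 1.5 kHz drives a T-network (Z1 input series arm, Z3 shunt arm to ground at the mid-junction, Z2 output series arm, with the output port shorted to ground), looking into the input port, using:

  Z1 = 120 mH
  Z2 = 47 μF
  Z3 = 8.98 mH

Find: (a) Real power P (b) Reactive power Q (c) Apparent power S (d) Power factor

Step 1 — Angular frequency: ω = 2π·f = 2π·1500 = 9425 rad/s.
Step 2 — Component impedances:
  Z1: Z = jωL = j·9425·0.12 = 0 + j1131 Ω
  Z2: Z = 1/(jωC) = -j/(ω·C) = 0 - j2.258 Ω
  Z3: Z = jωL = j·9425·0.00898 = 0 + j84.63 Ω
Step 3 — With the output port shorted to ground, the output series arm Z2 runs from the junction to ground; the shunt arm Z3 also runs from the junction to ground. They appear in parallel: Z3 || Z2 = 0 - j2.319 Ω.
Step 4 — Series with input arm Z1: Z_in = Z1 + (Z3 || Z2) = 0 + j1129 Ω = 1129∠90.0° Ω.
Step 5 — Source phasor: V = 49∠34.6° V = 40.33 + j27.82 V.
Step 6 — Current: I = V / Z = 0.02465 - j0.03574 A = 0.04341∠-55.4° A.
Step 7 — Complex power: S = V·I* = 0 + j2.127 VA.
Step 8 — Real power: P = Re(S) = 0 W.
Step 9 — Reactive power: Q = Im(S) = 2.127 VAR.
Step 10 — Apparent power: |S| = 2.127 VA.
Step 11 — Power factor: PF = P/|S| = 0 (lagging).

(a) P = 0 W  (b) Q = 2.127 VAR  (c) S = 2.127 VA  (d) PF = 0 (lagging)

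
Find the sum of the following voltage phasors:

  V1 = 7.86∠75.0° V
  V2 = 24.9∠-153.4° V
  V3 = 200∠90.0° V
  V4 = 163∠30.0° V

Step 1 — Convert each phasor to rectangular form:
  V1 = 7.86·(cos(75.0°) + j·sin(75.0°)) = 2.034 + j7.592 V
  V2 = 24.9·(cos(-153.4°) + j·sin(-153.4°)) = -22.26 - j11.15 V
  V3 = 200·(cos(90.0°) + j·sin(90.0°)) = 0 + j200 V
  V4 = 163·(cos(30.0°) + j·sin(30.0°)) = 141.2 + j81.5 V
Step 2 — Sum components: V_total = 120.9 + j277.9 V.
Step 3 — Convert to polar: |V_total| = 303.1 V, ∠V_total = 66.5°.

V_total = 303.1∠66.5° V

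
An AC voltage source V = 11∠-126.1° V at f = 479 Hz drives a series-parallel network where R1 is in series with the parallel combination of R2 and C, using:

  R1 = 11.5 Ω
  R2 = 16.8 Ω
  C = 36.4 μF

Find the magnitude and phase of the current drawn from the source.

Step 1 — Angular frequency: ω = 2π·f = 2π·479 = 3010 rad/s.
Step 2 — Component impedances:
  R1: Z = R = 11.5 Ω
  R2: Z = R = 16.8 Ω
  C: Z = 1/(jωC) = -j/(ω·C) = 0 - j9.128 Ω
Step 3 — Parallel branch: R2 || C = 1/(1/R2 + 1/C) = 3.829 - j7.048 Ω.
Step 4 — Series with R1: Z_total = R1 + (R2 || C) = 15.33 - j7.048 Ω = 16.87∠-24.7° Ω.
Step 5 — Source phasor: V = 11∠-126.1° V = -6.481 - j8.888 V.
Step 6 — Ohm's law: I = V / Z_total = (-6.481 - j8.888) / (15.33 - j7.048) = -0.129 - j0.6391 A.
Step 7 — Convert to polar: |I| = 0.652 A, ∠I = -101.4°.

I = 0.652∠-101.4° A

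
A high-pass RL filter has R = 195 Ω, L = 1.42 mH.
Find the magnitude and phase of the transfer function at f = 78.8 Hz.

Step 1 — Angular frequency: ω = 2π·78.8 = 495.1 rad/s.
Step 2 — Transfer function: H(jω) = jωL/(R + jωL).
Step 3 — Numerator jωL = j·0.7031; denominator R + jωL = 195 + j0.7031.
Step 4 — H = 1.3e-05 + j0.003605.
Step 5 — Magnitude: |H| = 0.003605 (-48.9 dB); phase: φ = 89.8°.

|H| = 0.003605 (-48.9 dB), φ = 89.8°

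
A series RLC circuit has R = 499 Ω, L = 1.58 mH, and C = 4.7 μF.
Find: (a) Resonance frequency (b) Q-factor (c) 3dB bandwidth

Step 1 — Resonance: ω₀ = 1/√(LC) = 1/√(0.00158·4.7e-06) = 1.16e+04 rad/s.
Step 2 — f₀ = ω₀/(2π) = 1847 Hz.
Step 3 — Series Q: Q = ω₀L/R = 1.16e+04·0.00158/499 = 0.03674.
Step 4 — Bandwidth: Δω = ω₀/Q = 3.158e+05 rad/s; BW = Δω/(2π) = 5.026e+04 Hz.

(a) f₀ = 1847 Hz  (b) Q = 0.03674  (c) BW = 5.026e+04 Hz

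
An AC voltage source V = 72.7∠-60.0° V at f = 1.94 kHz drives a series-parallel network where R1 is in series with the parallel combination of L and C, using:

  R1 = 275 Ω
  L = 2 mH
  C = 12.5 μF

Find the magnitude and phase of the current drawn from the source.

Step 1 — Angular frequency: ω = 2π·f = 2π·1940 = 1.219e+04 rad/s.
Step 2 — Component impedances:
  R1: Z = R = 275 Ω
  L: Z = jωL = j·1.219e+04·0.002 = 0 + j24.38 Ω
  C: Z = 1/(jωC) = -j/(ω·C) = 0 - j6.563 Ω
Step 3 — Parallel branch: L || C = 1/(1/L + 1/C) = 0 - j8.981 Ω.
Step 4 — Series with R1: Z_total = R1 + (L || C) = 275 - j8.981 Ω = 275.1∠-1.9° Ω.
Step 5 — Source phasor: V = 72.7∠-60.0° V = 36.35 - j62.96 V.
Step 6 — Ohm's law: I = V / Z_total = (36.35 - j62.96) / (275 - j8.981) = 0.1395 - j0.2244 A.
Step 7 — Convert to polar: |I| = 0.2642 A, ∠I = -58.1°.

I = 0.2642∠-58.1° A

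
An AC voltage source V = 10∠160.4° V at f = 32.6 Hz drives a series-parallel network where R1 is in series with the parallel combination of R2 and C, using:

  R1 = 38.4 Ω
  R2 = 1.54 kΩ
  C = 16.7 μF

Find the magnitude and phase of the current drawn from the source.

Step 1 — Angular frequency: ω = 2π·f = 2π·32.6 = 204.8 rad/s.
Step 2 — Component impedances:
  R1: Z = R = 38.4 Ω
  R2: Z = R = 1540 Ω
  C: Z = 1/(jωC) = -j/(ω·C) = 0 - j292.3 Ω
Step 3 — Parallel branch: R2 || C = 1/(1/R2 + 1/C) = 53.56 - j282.2 Ω.
Step 4 — Series with R1: Z_total = R1 + (R2 || C) = 91.96 - j282.2 Ω = 296.8∠-71.9° Ω.
Step 5 — Source phasor: V = 10∠160.4° V = -9.421 + j3.355 V.
Step 6 — Ohm's law: I = V / Z_total = (-9.421 + j3.355) / (91.96 - j282.2) = -0.02058 - j0.02668 A.
Step 7 — Convert to polar: |I| = 0.0337 A, ∠I = -127.7°.

I = 0.0337∠-127.7° A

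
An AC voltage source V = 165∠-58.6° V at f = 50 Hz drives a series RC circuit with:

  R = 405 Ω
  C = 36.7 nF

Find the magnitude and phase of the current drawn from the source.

Step 1 — Angular frequency: ω = 2π·f = 2π·50 = 314.2 rad/s.
Step 2 — Component impedances:
  R: Z = R = 405 Ω
  C: Z = 1/(jωC) = -j/(ω·C) = 0 - j8.673e+04 Ω
Step 3 — Series combination: Z_total = R + C = 405 - j8.673e+04 Ω = 8.673e+04∠-89.7° Ω.
Step 4 — Source phasor: V = 165∠-58.6° V = 85.97 - j140.8 V.
Step 5 — Ohm's law: I = V / Z_total = (85.97 - j140.8) / (405 - j8.673e+04) = 0.001628 + j0.0009836 A.
Step 6 — Convert to polar: |I| = 0.001902 A, ∠I = 31.1°.

I = 0.001902∠31.1° A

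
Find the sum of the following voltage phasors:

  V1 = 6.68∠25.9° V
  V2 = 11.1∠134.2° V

Step 1 — Convert each phasor to rectangular form:
  V1 = 6.68·(cos(25.9°) + j·sin(25.9°)) = 6.009 + j2.918 V
  V2 = 11.1·(cos(134.2°) + j·sin(134.2°)) = -7.739 + j7.958 V
Step 2 — Sum components: V_total = -1.729 + j10.88 V.
Step 3 — Convert to polar: |V_total| = 11.01 V, ∠V_total = 99.0°.

V_total = 11.01∠99.0° V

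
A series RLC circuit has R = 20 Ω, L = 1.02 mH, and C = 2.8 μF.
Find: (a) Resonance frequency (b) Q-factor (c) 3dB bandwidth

Step 1 — Resonance condition Im(Z)=0 gives ω₀ = 1/√(LC).
Step 2 — ω₀ = 1/√(0.00102·2.8e-06) = 1.871e+04 rad/s.
Step 3 — f₀ = ω₀/(2π) = 2978 Hz.
Step 4 — Series Q: Q = ω₀L/R = 1.871e+04·0.00102/20 = 0.9543.
Step 5 — 3dB bandwidth: Δω = ω₀/Q = 1.961e+04 rad/s; BW = Δω/(2π) = 3121 Hz.

(a) f₀ = 2978 Hz  (b) Q = 0.9543  (c) BW = 3121 Hz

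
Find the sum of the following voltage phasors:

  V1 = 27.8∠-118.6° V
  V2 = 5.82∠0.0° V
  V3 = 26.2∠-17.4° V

Step 1 — Convert each phasor to rectangular form:
  V1 = 27.8·(cos(-118.6°) + j·sin(-118.6°)) = -13.31 - j24.41 V
  V2 = 5.82·(cos(0.0°) + j·sin(0.0°)) = 5.82 V
  V3 = 26.2·(cos(-17.4°) + j·sin(-17.4°)) = 25 - j7.835 V
Step 2 — Sum components: V_total = 17.51 - j32.24 V.
Step 3 — Convert to polar: |V_total| = 36.69 V, ∠V_total = -61.5°.

V_total = 36.69∠-61.5° V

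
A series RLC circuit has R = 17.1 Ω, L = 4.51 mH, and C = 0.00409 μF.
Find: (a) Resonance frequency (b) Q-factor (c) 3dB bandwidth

Step 1 — Resonance: ω₀ = 1/√(LC) = 1/√(0.00451·4.09e-09) = 2.328e+05 rad/s.
Step 2 — f₀ = ω₀/(2π) = 3.706e+04 Hz.
Step 3 — Series Q: Q = ω₀L/R = 2.328e+05·0.00451/17.1 = 61.41.
Step 4 — Bandwidth: Δω = ω₀/Q = 3792 rad/s; BW = Δω/(2π) = 603.4 Hz.

(a) f₀ = 3.706e+04 Hz  (b) Q = 61.41  (c) BW = 603.4 Hz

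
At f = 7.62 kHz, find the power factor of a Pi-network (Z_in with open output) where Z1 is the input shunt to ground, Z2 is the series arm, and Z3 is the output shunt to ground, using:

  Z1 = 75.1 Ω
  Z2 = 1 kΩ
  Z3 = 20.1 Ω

Step 1 — Angular frequency: ω = 2π·f = 2π·7620 = 4.788e+04 rad/s.
Step 2 — Component impedances:
  Z1: Z = R = 75.1 Ω
  Z2: Z = R = 1000 Ω
  Z3: Z = R = 20.1 Ω
Step 3 — With open output, the series arm Z2 and the output shunt Z3 appear in series to ground: Z2 + Z3 = 1020 Ω.
Step 4 — Parallel with input shunt Z1: Z_in = Z1 || (Z2 + Z3) = 69.95 Ω = 69.95∠0.0° Ω.
Step 5 — Power factor: PF = cos(φ) = Re(Z)/|Z| = 69.95/69.95 = 1.
Step 6 — Type: Im(Z) = 0 ⇒ unity (phase φ = 0.0°).

PF = 1 (unity, φ = 0.0°)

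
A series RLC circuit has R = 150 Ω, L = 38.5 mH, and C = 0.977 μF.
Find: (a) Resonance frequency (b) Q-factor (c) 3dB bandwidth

Step 1 — Resonance condition Im(Z)=0 gives ω₀ = 1/√(LC).
Step 2 — ω₀ = 1/√(0.0385·9.77e-07) = 5156 rad/s.
Step 3 — f₀ = ω₀/(2π) = 820.6 Hz.
Step 4 — Series Q: Q = ω₀L/R = 5156·0.0385/150 = 1.323.
Step 5 — 3dB bandwidth: Δω = ω₀/Q = 3896 rad/s; BW = Δω/(2π) = 620.1 Hz.

(a) f₀ = 820.6 Hz  (b) Q = 1.323  (c) BW = 620.1 Hz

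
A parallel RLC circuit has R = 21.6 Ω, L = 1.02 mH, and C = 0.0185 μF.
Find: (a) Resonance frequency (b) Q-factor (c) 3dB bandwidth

Step 1 — Resonance: ω₀ = 1/√(LC) = 1/√(0.00102·1.85e-08) = 2.302e+05 rad/s.
Step 2 — f₀ = ω₀/(2π) = 3.664e+04 Hz.
Step 3 — Parallel Q: Q = R/(ω₀L) = 21.6/(2.302e+05·0.00102) = 0.09199.
Step 4 — Bandwidth: Δω = ω₀/Q = 2.503e+06 rad/s; BW = Δω/(2π) = 3.983e+05 Hz.

(a) f₀ = 3.664e+04 Hz  (b) Q = 0.09199  (c) BW = 3.983e+05 Hz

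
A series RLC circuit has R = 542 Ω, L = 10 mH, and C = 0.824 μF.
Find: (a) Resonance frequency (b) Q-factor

Step 1 — Resonance condition Im(Z)=0 gives ω₀ = 1/√(LC).
Step 2 — ω₀ = 1/√(0.01·8.24e-07) = 1.102e+04 rad/s.
Step 3 — f₀ = ω₀/(2π) = 1753 Hz.
Step 4 — Series Q: Q = ω₀L/R = 1.102e+04·0.01/542 = 0.2033.

(a) f₀ = 1753 Hz  (b) Q = 0.2033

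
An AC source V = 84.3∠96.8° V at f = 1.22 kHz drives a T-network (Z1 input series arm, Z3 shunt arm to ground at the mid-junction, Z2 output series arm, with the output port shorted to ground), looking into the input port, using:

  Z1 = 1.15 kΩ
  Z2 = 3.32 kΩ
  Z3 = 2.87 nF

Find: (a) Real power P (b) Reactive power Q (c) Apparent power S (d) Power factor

Step 1 — Angular frequency: ω = 2π·f = 2π·1220 = 7665 rad/s.
Step 2 — Component impedances:
  Z1: Z = R = 1150 Ω
  Z2: Z = R = 3320 Ω
  Z3: Z = 1/(jωC) = -j/(ω·C) = 0 - j4.545e+04 Ω
Step 3 — With the output port shorted to ground, the output series arm Z2 runs from the junction to ground; the shunt arm Z3 also runs from the junction to ground. They appear in parallel: Z3 || Z2 = 3302 - j241.2 Ω.
Step 4 — Series with input arm Z1: Z_in = Z1 + (Z3 || Z2) = 4452 - j241.2 Ω = 4459∠-3.1° Ω.
Step 5 — Source phasor: V = 84.3∠96.8° V = -9.981 + j83.71 V.
Step 6 — Current: I = V / Z = -0.003251 + j0.01862 A = 0.01891∠99.9° A.
Step 7 — Complex power: S = V·I* = 1.591 - j0.08622 VA.
Step 8 — Real power: P = Re(S) = 1.591 W.
Step 9 — Reactive power: Q = Im(S) = -0.08622 VAR.
Step 10 — Apparent power: |S| = 1.594 VA.
Step 11 — Power factor: PF = P/|S| = 0.9985 (leading).

(a) P = 1.591 W  (b) Q = -0.08622 VAR  (c) S = 1.594 VA  (d) PF = 0.9985 (leading)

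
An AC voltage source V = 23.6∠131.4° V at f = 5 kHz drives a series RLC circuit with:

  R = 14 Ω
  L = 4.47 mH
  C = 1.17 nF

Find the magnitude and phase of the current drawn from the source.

Step 1 — Angular frequency: ω = 2π·f = 2π·5000 = 3.142e+04 rad/s.
Step 2 — Component impedances:
  R: Z = R = 14 Ω
  L: Z = jωL = j·3.142e+04·0.00447 = 0 + j140.4 Ω
  C: Z = 1/(jωC) = -j/(ω·C) = 0 - j2.721e+04 Ω
Step 3 — Series combination: Z_total = R + L + C = 14 - j2.707e+04 Ω = 2.707e+04∠-90.0° Ω.
Step 4 — Source phasor: V = 23.6∠131.4° V = -15.61 + j17.7 V.
Step 5 — Ohm's law: I = V / Z_total = (-15.61 + j17.7) / (14 - j2.707e+04) = -0.0006544 - j0.0005763 A.
Step 6 — Convert to polar: |I| = 0.000872 A, ∠I = -138.6°.

I = 0.000872∠-138.6° A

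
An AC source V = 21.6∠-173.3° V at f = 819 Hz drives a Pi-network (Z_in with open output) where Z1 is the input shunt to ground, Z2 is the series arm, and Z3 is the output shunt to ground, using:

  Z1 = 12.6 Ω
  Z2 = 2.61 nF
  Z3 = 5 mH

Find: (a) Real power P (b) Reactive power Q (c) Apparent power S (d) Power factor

Step 1 — Angular frequency: ω = 2π·f = 2π·819 = 5146 rad/s.
Step 2 — Component impedances:
  Z1: Z = R = 12.6 Ω
  Z2: Z = 1/(jωC) = -j/(ω·C) = 0 - j7.446e+04 Ω
  Z3: Z = jωL = j·5146·0.005 = 0 + j25.73 Ω
Step 3 — With open output, the series arm Z2 and the output shunt Z3 appear in series to ground: Z2 + Z3 = 0 - j7.443e+04 Ω.
Step 4 — Parallel with input shunt Z1: Z_in = Z1 || (Z2 + Z3) = 12.6 - j0.002133 Ω = 12.6∠-0.0° Ω.
Step 5 — Source phasor: V = 21.6∠-173.3° V = -21.45 - j2.52 V.
Step 6 — Current: I = V / Z = -1.703 - j0.2003 A = 1.714∠-173.3° A.
Step 7 — Complex power: S = V·I* = 37.03 - j0.006268 VA.
Step 8 — Real power: P = Re(S) = 37.03 W.
Step 9 — Reactive power: Q = Im(S) = -0.006268 VAR.
Step 10 — Apparent power: |S| = 37.03 VA.
Step 11 — Power factor: PF = P/|S| = 1 (leading).

(a) P = 37.03 W  (b) Q = -0.006268 VAR  (c) S = 37.03 VA  (d) PF = 1 (leading)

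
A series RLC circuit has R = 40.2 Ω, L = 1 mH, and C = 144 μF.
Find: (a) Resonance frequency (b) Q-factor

Step 1 — Resonance condition Im(Z)=0 gives ω₀ = 1/√(LC).
Step 2 — ω₀ = 1/√(0.001·0.000144) = 2635 rad/s.
Step 3 — f₀ = ω₀/(2π) = 419.4 Hz.
Step 4 — Series Q: Q = ω₀L/R = 2635·0.001/40.2 = 0.06555.

(a) f₀ = 419.4 Hz  (b) Q = 0.06555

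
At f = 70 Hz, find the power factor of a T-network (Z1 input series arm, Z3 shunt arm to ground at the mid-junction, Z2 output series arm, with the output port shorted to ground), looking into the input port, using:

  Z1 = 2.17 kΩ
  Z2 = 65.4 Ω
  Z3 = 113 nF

Step 1 — Angular frequency: ω = 2π·f = 2π·70 = 439.8 rad/s.
Step 2 — Component impedances:
  Z1: Z = R = 2170 Ω
  Z2: Z = R = 65.4 Ω
  Z3: Z = 1/(jωC) = -j/(ω·C) = 0 - j2.012e+04 Ω
Step 3 — With the output port shorted to ground, the output series arm Z2 runs from the junction to ground; the shunt arm Z3 also runs from the junction to ground. They appear in parallel: Z3 || Z2 = 65.4 - j0.2126 Ω.
Step 4 — Series with input arm Z1: Z_in = Z1 + (Z3 || Z2) = 2235 - j0.2126 Ω = 2235∠-0.0° Ω.
Step 5 — Power factor: PF = cos(φ) = Re(Z)/|Z| = 2235/2235 = 1.
Step 6 — Type: Im(Z) = -0.2126 ⇒ leading (phase φ = -0.0°).

PF = 1 (leading, φ = -0.0°)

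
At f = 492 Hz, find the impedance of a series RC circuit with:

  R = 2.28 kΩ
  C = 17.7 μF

Step 1 — Angular frequency: ω = 2π·f = 2π·492 = 3091 rad/s.
Step 2 — Component impedances:
  R: Z = R = 2280 Ω
  C: Z = 1/(jωC) = -j/(ω·C) = 0 - j18.28 Ω
Step 3 — Series combination: Z_total = R + C = 2280 - j18.28 Ω = 2280∠-0.5° Ω.

Z = 2280 - j18.28 Ω = 2280∠-0.5° Ω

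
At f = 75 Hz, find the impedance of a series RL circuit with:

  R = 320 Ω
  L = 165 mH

Step 1 — Angular frequency: ω = 2π·f = 2π·75 = 471.2 rad/s.
Step 2 — Component impedances:
  R: Z = R = 320 Ω
  L: Z = jωL = j·471.2·0.165 = 0 + j77.75 Ω
Step 3 — Series combination: Z_total = R + L = 320 + j77.75 Ω = 329.3∠13.7° Ω.

Z = 320 + j77.75 Ω = 329.3∠13.7° Ω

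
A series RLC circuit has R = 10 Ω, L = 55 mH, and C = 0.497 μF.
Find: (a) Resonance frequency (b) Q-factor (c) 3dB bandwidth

Step 1 — Resonance: ω₀ = 1/√(LC) = 1/√(0.055·4.97e-07) = 6048 rad/s.
Step 2 — f₀ = ω₀/(2π) = 962.6 Hz.
Step 3 — Series Q: Q = ω₀L/R = 6048·0.055/10 = 33.27.
Step 4 — Bandwidth: Δω = ω₀/Q = 181.8 rad/s; BW = Δω/(2π) = 28.94 Hz.

(a) f₀ = 962.6 Hz  (b) Q = 33.27  (c) BW = 28.94 Hz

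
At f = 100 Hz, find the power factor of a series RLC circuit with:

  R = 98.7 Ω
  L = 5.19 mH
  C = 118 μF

Step 1 — Angular frequency: ω = 2π·f = 2π·100 = 628.3 rad/s.
Step 2 — Component impedances:
  R: Z = R = 98.7 Ω
  L: Z = jωL = j·628.3·0.00519 = 0 + j3.261 Ω
  C: Z = 1/(jωC) = -j/(ω·C) = 0 - j13.49 Ω
Step 3 — Series combination: Z_total = R + L + C = 98.7 - j10.23 Ω = 99.23∠-5.9° Ω.
Step 4 — Power factor: PF = cos(φ) = Re(Z)/|Z| = 98.7/99.23 = 0.9947.
Step 5 — Type: Im(Z) = -10.23 ⇒ leading (phase φ = -5.9°).

PF = 0.9947 (leading, φ = -5.9°)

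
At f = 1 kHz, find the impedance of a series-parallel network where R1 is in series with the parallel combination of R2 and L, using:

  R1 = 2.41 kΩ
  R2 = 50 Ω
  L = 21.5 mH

Step 1 — Angular frequency: ω = 2π·f = 2π·1000 = 6283 rad/s.
Step 2 — Component impedances:
  R1: Z = R = 2410 Ω
  R2: Z = R = 50 Ω
  L: Z = jωL = j·6283·0.0215 = 0 + j135.1 Ω
Step 3 — Parallel branch: R2 || L = 1/(1/R2 + 1/L) = 43.98 + j16.28 Ω.
Step 4 — Series with R1: Z_total = R1 + (R2 || L) = 2454 + j16.28 Ω = 2454∠0.4° Ω.

Z = 2454 + j16.28 Ω = 2454∠0.4° Ω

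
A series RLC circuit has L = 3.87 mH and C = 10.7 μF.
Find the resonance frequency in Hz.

Step 1 — Resonance condition Im(Z)=0 gives ω₀ = 1/√(LC).
Step 2 — ω₀ = 1/√(0.00387·1.07e-05) = 4914 rad/s.
Step 3 — f₀ = ω₀/(2π) = 782.1 Hz.

f₀ = 782.1 Hz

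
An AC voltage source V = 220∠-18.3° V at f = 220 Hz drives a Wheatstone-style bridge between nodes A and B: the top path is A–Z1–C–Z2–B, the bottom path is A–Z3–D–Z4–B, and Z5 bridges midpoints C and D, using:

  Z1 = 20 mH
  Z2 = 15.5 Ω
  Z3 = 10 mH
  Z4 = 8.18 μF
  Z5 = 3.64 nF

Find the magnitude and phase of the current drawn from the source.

Step 1 — Angular frequency: ω = 2π·f = 2π·220 = 1382 rad/s.
Step 2 — Component impedances:
  Z1: Z = jωL = j·1382·0.02 = 0 + j27.65 Ω
  Z2: Z = R = 15.5 Ω
  Z3: Z = jωL = j·1382·0.01 = 0 + j13.82 Ω
  Z4: Z = 1/(jωC) = -j/(ω·C) = 0 - j88.44 Ω
  Z5: Z = 1/(jωC) = -j/(ω·C) = 0 - j1.987e+05 Ω
Step 3 — Bridge requires nodal analysis (the Z5 bridge couples midpoints C and D, so the two paths cannot be reduced to a simple series/parallel combination). Setting node B to ground and injecting 1 A at node A, the 3-node admittance system at A, C, D solves to V_A = Z_AB = 35.28 + j32.29 Ω = 47.83∠42.5° Ω.
Step 4 — Source phasor: V = 220∠-18.3° V = 208.9 - j69.08 V.
Step 5 — Ohm's law: I = V / Z_total = (208.9 - j69.08) / (35.28 + j32.29) = 2.247 - j4.014 A.
Step 6 — Convert to polar: |I| = 4.6 A, ∠I = -60.8°.

I = 4.6∠-60.8° A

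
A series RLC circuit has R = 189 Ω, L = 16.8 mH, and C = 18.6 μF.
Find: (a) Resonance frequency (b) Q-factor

Step 1 — Resonance condition Im(Z)=0 gives ω₀ = 1/√(LC).
Step 2 — ω₀ = 1/√(0.0168·1.86e-05) = 1789 rad/s.
Step 3 — f₀ = ω₀/(2π) = 284.7 Hz.
Step 4 — Series Q: Q = ω₀L/R = 1789·0.0168/189 = 0.159.

(a) f₀ = 284.7 Hz  (b) Q = 0.159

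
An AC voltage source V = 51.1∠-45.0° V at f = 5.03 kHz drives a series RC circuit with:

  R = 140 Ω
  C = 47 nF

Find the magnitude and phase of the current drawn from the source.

Step 1 — Angular frequency: ω = 2π·f = 2π·5030 = 3.16e+04 rad/s.
Step 2 — Component impedances:
  R: Z = R = 140 Ω
  C: Z = 1/(jωC) = -j/(ω·C) = 0 - j673.2 Ω
Step 3 — Series combination: Z_total = R + C = 140 - j673.2 Ω = 687.6∠-78.3° Ω.
Step 4 — Source phasor: V = 51.1∠-45.0° V = 36.13 - j36.13 V.
Step 5 — Ohm's law: I = V / Z_total = (36.13 - j36.13) / (140 - j673.2) = 0.06215 + j0.04075 A.
Step 6 — Convert to polar: |I| = 0.07431 A, ∠I = 33.3°.

I = 0.07431∠33.3° A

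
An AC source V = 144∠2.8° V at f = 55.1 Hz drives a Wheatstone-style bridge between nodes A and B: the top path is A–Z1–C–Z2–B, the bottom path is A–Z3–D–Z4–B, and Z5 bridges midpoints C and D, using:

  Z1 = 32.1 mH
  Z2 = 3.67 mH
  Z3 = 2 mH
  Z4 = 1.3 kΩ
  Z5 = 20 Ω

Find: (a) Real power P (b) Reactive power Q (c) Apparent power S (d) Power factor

Step 1 — Angular frequency: ω = 2π·f = 2π·55.1 = 346.2 rad/s.
Step 2 — Component impedances:
  Z1: Z = jωL = j·346.2·0.0321 = 0 + j11.11 Ω
  Z2: Z = jωL = j·346.2·0.00367 = 0 + j1.271 Ω
  Z3: Z = jωL = j·346.2·0.002 = 0 + j0.6924 Ω
  Z4: Z = R = 1300 Ω
  Z5: Z = R = 20 Ω
Step 3 — Bridge requires nodal analysis (the Z5 bridge couples midpoints C and D, so the two paths cannot be reduced to a simple series/parallel combination). Setting node B to ground and injecting 1 A at node A, the 3-node admittance system at A, C, D solves to V_A = Z_AB = 4.63 + j9.609 Ω = 10.67∠64.3° Ω.
Step 4 — Source phasor: V = 144∠2.8° V = 143.8 + j7.034 V.
Step 5 — Current: I = V / Z = 6.447 - j11.86 A = 13.5∠-61.5° A.
Step 6 — Complex power: S = V·I* = 843.9 + j1751 VA.
Step 7 — Real power: P = Re(S) = 843.9 W.
Step 8 — Reactive power: Q = Im(S) = 1751 VAR.
Step 9 — Apparent power: |S| = 1944 VA.
Step 10 — Power factor: PF = P/|S| = 0.4341 (lagging).

(a) P = 843.9 W  (b) Q = 1751 VAR  (c) S = 1944 VA  (d) PF = 0.4341 (lagging)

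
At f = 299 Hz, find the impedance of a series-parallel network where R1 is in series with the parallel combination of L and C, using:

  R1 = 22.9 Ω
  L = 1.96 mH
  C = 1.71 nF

Step 1 — Angular frequency: ω = 2π·f = 2π·299 = 1879 rad/s.
Step 2 — Component impedances:
  R1: Z = R = 22.9 Ω
  L: Z = jωL = j·1879·0.00196 = 0 + j3.682 Ω
  C: Z = 1/(jωC) = -j/(ω·C) = 0 - j3.113e+05 Ω
Step 3 — Parallel branch: L || C = 1/(1/L + 1/C) = 0 + j3.682 Ω.
Step 4 — Series with R1: Z_total = R1 + (L || C) = 22.9 + j3.682 Ω = 23.19∠9.1° Ω.

Z = 22.9 + j3.682 Ω = 23.19∠9.1° Ω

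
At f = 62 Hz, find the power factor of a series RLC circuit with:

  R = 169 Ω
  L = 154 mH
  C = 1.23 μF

Step 1 — Angular frequency: ω = 2π·f = 2π·62 = 389.6 rad/s.
Step 2 — Component impedances:
  R: Z = R = 169 Ω
  L: Z = jωL = j·389.6·0.154 = 0 + j59.99 Ω
  C: Z = 1/(jωC) = -j/(ω·C) = 0 - j2087 Ω
Step 3 — Series combination: Z_total = R + L + C = 169 - j2027 Ω = 2034∠-85.2° Ω.
Step 4 — Power factor: PF = cos(φ) = Re(Z)/|Z| = 169/2034 = 0.08309.
Step 5 — Type: Im(Z) = -2027 ⇒ leading (phase φ = -85.2°).

PF = 0.08309 (leading, φ = -85.2°)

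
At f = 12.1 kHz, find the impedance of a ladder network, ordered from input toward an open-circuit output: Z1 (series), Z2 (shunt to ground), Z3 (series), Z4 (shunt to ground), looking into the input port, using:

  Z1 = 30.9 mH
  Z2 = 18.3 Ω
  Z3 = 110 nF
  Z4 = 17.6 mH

Step 1 — Angular frequency: ω = 2π·f = 2π·1.21e+04 = 7.603e+04 rad/s.
Step 2 — Component impedances:
  Z1: Z = jωL = j·7.603e+04·0.0309 = 0 + j2349 Ω
  Z2: Z = R = 18.3 Ω
  Z3: Z = 1/(jωC) = -j/(ω·C) = 0 - j119.6 Ω
  Z4: Z = jωL = j·7.603e+04·0.0176 = 0 + j1338 Ω
Step 3 — Ladder network (open output): work backward from the far end, alternating series and parallel combinations. Z_in = 18.3 + j2349 Ω = 2350∠89.6° Ω.

Z = 18.3 + j2349 Ω = 2350∠89.6° Ω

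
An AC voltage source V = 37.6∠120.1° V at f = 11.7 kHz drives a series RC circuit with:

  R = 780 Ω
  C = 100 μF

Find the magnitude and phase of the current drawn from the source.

Step 1 — Angular frequency: ω = 2π·f = 2π·1.17e+04 = 7.351e+04 rad/s.
Step 2 — Component impedances:
  R: Z = R = 780 Ω
  C: Z = 1/(jωC) = -j/(ω·C) = 0 - j0.136 Ω
Step 3 — Series combination: Z_total = R + C = 780 - j0.136 Ω = 780∠-0.0° Ω.
Step 4 — Source phasor: V = 37.6∠120.1° V = -18.86 + j32.53 V.
Step 5 — Ohm's law: I = V / Z_total = (-18.86 + j32.53) / (780 - j0.136) = -0.02418 + j0.0417 A.
Step 6 — Convert to polar: |I| = 0.04821 A, ∠I = 120.1°.

I = 0.04821∠120.1° A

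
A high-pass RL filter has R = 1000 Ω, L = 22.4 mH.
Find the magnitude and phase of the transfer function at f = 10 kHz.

Step 1 — Angular frequency: ω = 2π·1e+04 = 6.283e+04 rad/s.
Step 2 — Transfer function: H(jω) = jωL/(R + jωL).
Step 3 — Numerator jωL = j·1407; denominator R + jωL = 1000 + j1407.
Step 4 — H = 0.6645 + j0.4722.
Step 5 — Magnitude: |H| = 0.8152 (-1.8 dB); phase: φ = 35.4°.

|H| = 0.8152 (-1.8 dB), φ = 35.4°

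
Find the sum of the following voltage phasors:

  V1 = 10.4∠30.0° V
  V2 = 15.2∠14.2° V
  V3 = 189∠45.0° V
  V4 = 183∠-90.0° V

Step 1 — Convert each phasor to rectangular form:
  V1 = 10.4·(cos(30.0°) + j·sin(30.0°)) = 9.007 + j5.2 V
  V2 = 15.2·(cos(14.2°) + j·sin(14.2°)) = 14.74 + j3.729 V
  V3 = 189·(cos(45.0°) + j·sin(45.0°)) = 133.6 + j133.6 V
  V4 = 183·(cos(-90.0°) + j·sin(-90.0°)) = 0 - j183 V
Step 2 — Sum components: V_total = 157.4 - j40.43 V.
Step 3 — Convert to polar: |V_total| = 162.5 V, ∠V_total = -14.4°.

V_total = 162.5∠-14.4° V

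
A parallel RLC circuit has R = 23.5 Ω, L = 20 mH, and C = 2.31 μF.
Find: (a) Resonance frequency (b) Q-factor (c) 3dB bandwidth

Step 1 — Resonance: ω₀ = 1/√(LC) = 1/√(0.02·2.31e-06) = 4652 rad/s.
Step 2 — f₀ = ω₀/(2π) = 740.5 Hz.
Step 3 — Parallel Q: Q = R/(ω₀L) = 23.5/(4652·0.02) = 0.2526.
Step 4 — Bandwidth: Δω = ω₀/Q = 1.842e+04 rad/s; BW = Δω/(2π) = 2932 Hz.

(a) f₀ = 740.5 Hz  (b) Q = 0.2526  (c) BW = 2932 Hz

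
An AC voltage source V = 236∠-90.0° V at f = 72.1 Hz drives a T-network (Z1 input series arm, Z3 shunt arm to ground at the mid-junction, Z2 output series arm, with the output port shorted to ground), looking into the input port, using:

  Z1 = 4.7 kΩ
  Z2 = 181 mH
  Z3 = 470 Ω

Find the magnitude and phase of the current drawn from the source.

Step 1 — Angular frequency: ω = 2π·f = 2π·72.1 = 453 rad/s.
Step 2 — Component impedances:
  Z1: Z = R = 4700 Ω
  Z2: Z = jωL = j·453·0.181 = 0 + j82 Ω
  Z3: Z = R = 470 Ω
Step 3 — With the output port shorted to ground, the output series arm Z2 runs from the junction to ground; the shunt arm Z3 also runs from the junction to ground. They appear in parallel: Z3 || Z2 = 13.88 + j79.57 Ω.
Step 4 — Series with input arm Z1: Z_in = Z1 + (Z3 || Z2) = 4714 + j79.57 Ω = 4715∠1.0° Ω.
Step 5 — Source phasor: V = 236∠-90.0° V = 0 - j236 V.
Step 6 — Ohm's law: I = V / Z_total = (0 - j236) / (4714 + j79.57) = -0.0008449 - j0.05005 A.
Step 7 — Convert to polar: |I| = 0.05006 A, ∠I = -91.0°.

I = 0.05006∠-91.0° A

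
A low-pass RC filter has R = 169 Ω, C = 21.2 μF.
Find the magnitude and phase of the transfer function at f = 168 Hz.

Step 1 — Angular frequency: ω = 2π·168 = 1056 rad/s.
Step 2 — Transfer function: H(jω) = 1/(1 + jωRC).
Step 3 — Denominator: 1 + jωRC = 1 + j·1056·169·2.12e-05 = 1 + j3.782.
Step 4 — H = 0.06535 - j0.2471.
Step 5 — Magnitude: |H| = 0.2556 (-11.8 dB); phase: φ = -75.2°.

|H| = 0.2556 (-11.8 dB), φ = -75.2°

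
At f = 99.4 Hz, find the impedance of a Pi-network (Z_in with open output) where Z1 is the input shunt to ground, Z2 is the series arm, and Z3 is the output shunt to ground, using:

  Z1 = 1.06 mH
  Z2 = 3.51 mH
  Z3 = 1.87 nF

Step 1 — Angular frequency: ω = 2π·f = 2π·99.4 = 624.5 rad/s.
Step 2 — Component impedances:
  Z1: Z = jωL = j·624.5·0.00106 = 0 + j0.662 Ω
  Z2: Z = jωL = j·624.5·0.00351 = 0 + j2.192 Ω
  Z3: Z = 1/(jωC) = -j/(ω·C) = 0 - j8.562e+05 Ω
Step 3 — With open output, the series arm Z2 and the output shunt Z3 appear in series to ground: Z2 + Z3 = 0 - j8.562e+05 Ω.
Step 4 — Parallel with input shunt Z1: Z_in = Z1 || (Z2 + Z3) = 0 + j0.662 Ω = 0.662∠90.0° Ω.

Z = 0 + j0.662 Ω = 0.662∠90.0° Ω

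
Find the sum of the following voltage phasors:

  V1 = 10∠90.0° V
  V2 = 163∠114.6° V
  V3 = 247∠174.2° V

Step 1 — Convert each phasor to rectangular form:
  V1 = 10·(cos(90.0°) + j·sin(90.0°)) = 0 + j10 V
  V2 = 163·(cos(114.6°) + j·sin(114.6°)) = -67.85 + j148.2 V
  V3 = 247·(cos(174.2°) + j·sin(174.2°)) = -245.7 + j24.96 V
Step 2 — Sum components: V_total = -313.6 + j183.2 V.
Step 3 — Convert to polar: |V_total| = 363.2 V, ∠V_total = 149.7°.

V_total = 363.2∠149.7° V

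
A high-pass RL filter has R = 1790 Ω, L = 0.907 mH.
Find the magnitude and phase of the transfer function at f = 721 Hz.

Step 1 — Angular frequency: ω = 2π·721 = 4530 rad/s.
Step 2 — Transfer function: H(jω) = jωL/(R + jωL).
Step 3 — Numerator jωL = j·4.109; denominator R + jωL = 1790 + j4.109.
Step 4 — H = 5.269e-06 + j0.002295.
Step 5 — Magnitude: |H| = 0.002295 (-52.8 dB); phase: φ = 89.9°.

|H| = 0.002295 (-52.8 dB), φ = 89.9°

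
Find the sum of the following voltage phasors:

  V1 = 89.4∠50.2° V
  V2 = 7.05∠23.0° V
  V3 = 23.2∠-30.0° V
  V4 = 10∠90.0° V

Step 1 — Convert each phasor to rectangular form:
  V1 = 89.4·(cos(50.2°) + j·sin(50.2°)) = 57.23 + j68.68 V
  V2 = 7.05·(cos(23.0°) + j·sin(23.0°)) = 6.49 + j2.755 V
  V3 = 23.2·(cos(-30.0°) + j·sin(-30.0°)) = 20.09 - j11.6 V
  V4 = 10·(cos(90.0°) + j·sin(90.0°)) = 0 + j10 V
Step 2 — Sum components: V_total = 83.81 + j69.84 V.
Step 3 — Convert to polar: |V_total| = 109.1 V, ∠V_total = 39.8°.

V_total = 109.1∠39.8° V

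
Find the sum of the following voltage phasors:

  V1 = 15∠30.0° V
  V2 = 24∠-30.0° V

Step 1 — Convert each phasor to rectangular form:
  V1 = 15·(cos(30.0°) + j·sin(30.0°)) = 12.99 + j7.5 V
  V2 = 24·(cos(-30.0°) + j·sin(-30.0°)) = 20.78 - j12 V
Step 2 — Sum components: V_total = 33.77 - j4.5 V.
Step 3 — Convert to polar: |V_total| = 34.07 V, ∠V_total = -7.6°.

V_total = 34.07∠-7.6° V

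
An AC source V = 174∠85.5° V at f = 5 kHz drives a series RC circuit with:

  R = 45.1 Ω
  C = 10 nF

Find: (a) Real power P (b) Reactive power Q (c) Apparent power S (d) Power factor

Step 1 — Angular frequency: ω = 2π·f = 2π·5000 = 3.142e+04 rad/s.
Step 2 — Component impedances:
  R: Z = R = 45.1 Ω
  C: Z = 1/(jωC) = -j/(ω·C) = 0 - j3183 Ω
Step 3 — Series combination: Z_total = R + C = 45.1 - j3183 Ω = 3183∠-89.2° Ω.
Step 4 — Source phasor: V = 174∠85.5° V = 13.65 + j173.5 V.
Step 5 — Current: I = V / Z = -0.05442 + j0.00506 A = 0.05466∠174.7° A.
Step 6 — Complex power: S = V·I* = 0.1347 - j9.51 VA.
Step 7 — Real power: P = Re(S) = 0.1347 W.
Step 8 — Reactive power: Q = Im(S) = -9.51 VAR.
Step 9 — Apparent power: |S| = 9.511 VA.
Step 10 — Power factor: PF = P/|S| = 0.01417 (leading).

(a) P = 0.1347 W  (b) Q = -9.51 VAR  (c) S = 9.511 VA  (d) PF = 0.01417 (leading)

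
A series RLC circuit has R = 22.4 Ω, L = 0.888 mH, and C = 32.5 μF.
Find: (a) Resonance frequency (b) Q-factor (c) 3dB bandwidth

Step 1 — Resonance: ω₀ = 1/√(LC) = 1/√(0.000888·3.25e-05) = 5886 rad/s.
Step 2 — f₀ = ω₀/(2π) = 936.9 Hz.
Step 3 — Series Q: Q = ω₀L/R = 5886·0.000888/22.4 = 0.2334.
Step 4 — Bandwidth: Δω = ω₀/Q = 2.523e+04 rad/s; BW = Δω/(2π) = 4015 Hz.

(a) f₀ = 936.9 Hz  (b) Q = 0.2334  (c) BW = 4015 Hz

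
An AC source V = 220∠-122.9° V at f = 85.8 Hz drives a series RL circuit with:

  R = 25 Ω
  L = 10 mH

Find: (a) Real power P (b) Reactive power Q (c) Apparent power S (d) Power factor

Step 1 — Angular frequency: ω = 2π·f = 2π·85.8 = 539.1 rad/s.
Step 2 — Component impedances:
  R: Z = R = 25 Ω
  L: Z = jωL = j·539.1·0.01 = 0 + j5.391 Ω
Step 3 — Series combination: Z_total = R + L = 25 + j5.391 Ω = 25.57∠12.2° Ω.
Step 4 — Source phasor: V = 220∠-122.9° V = -119.5 - j184.7 V.
Step 5 — Current: I = V / Z = -6.09 - j6.075 A = 8.602∠-135.1° A.
Step 6 — Complex power: S = V·I* = 1850 + j398.9 VA.
Step 7 — Real power: P = Re(S) = 1850 W.
Step 8 — Reactive power: Q = Im(S) = 398.9 VAR.
Step 9 — Apparent power: |S| = 1892 VA.
Step 10 — Power factor: PF = P/|S| = 0.9775 (lagging).

(a) P = 1850 W  (b) Q = 398.9 VAR  (c) S = 1892 VA  (d) PF = 0.9775 (lagging)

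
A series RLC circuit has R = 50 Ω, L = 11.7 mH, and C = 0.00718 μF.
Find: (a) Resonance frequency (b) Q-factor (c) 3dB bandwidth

Step 1 — Resonance condition Im(Z)=0 gives ω₀ = 1/√(LC).
Step 2 — ω₀ = 1/√(0.0117·7.18e-09) = 1.091e+05 rad/s.
Step 3 — f₀ = ω₀/(2π) = 1.736e+04 Hz.
Step 4 — Series Q: Q = ω₀L/R = 1.091e+05·0.0117/50 = 25.53.
Step 5 — 3dB bandwidth: Δω = ω₀/Q = 4274 rad/s; BW = Δω/(2π) = 680.1 Hz.

(a) f₀ = 1.736e+04 Hz  (b) Q = 25.53  (c) BW = 680.1 Hz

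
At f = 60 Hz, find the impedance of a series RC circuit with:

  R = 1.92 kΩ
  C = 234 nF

Step 1 — Angular frequency: ω = 2π·f = 2π·60 = 377 rad/s.
Step 2 — Component impedances:
  R: Z = R = 1920 Ω
  C: Z = 1/(jωC) = -j/(ω·C) = 0 - j1.134e+04 Ω
Step 3 — Series combination: Z_total = R + C = 1920 - j1.134e+04 Ω = 1.15e+04∠-80.4° Ω.

Z = 1920 - j1.134e+04 Ω = 1.15e+04∠-80.4° Ω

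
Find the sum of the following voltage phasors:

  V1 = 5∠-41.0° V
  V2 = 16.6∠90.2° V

Step 1 — Convert each phasor to rectangular form:
  V1 = 5·(cos(-41.0°) + j·sin(-41.0°)) = 3.774 - j3.28 V
  V2 = 16.6·(cos(90.2°) + j·sin(90.2°)) = -0.05794 + j16.6 V
Step 2 — Sum components: V_total = 3.716 + j13.32 V.
Step 3 — Convert to polar: |V_total| = 13.83 V, ∠V_total = 74.4°.

V_total = 13.83∠74.4° V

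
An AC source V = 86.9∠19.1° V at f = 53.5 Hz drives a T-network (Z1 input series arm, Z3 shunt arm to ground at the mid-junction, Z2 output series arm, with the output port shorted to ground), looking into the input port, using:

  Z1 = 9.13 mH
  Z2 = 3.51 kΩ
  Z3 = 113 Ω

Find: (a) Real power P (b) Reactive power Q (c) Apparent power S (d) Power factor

Step 1 — Angular frequency: ω = 2π·f = 2π·53.5 = 336.2 rad/s.
Step 2 — Component impedances:
  Z1: Z = jωL = j·336.2·0.00913 = 0 + j3.069 Ω
  Z2: Z = R = 3510 Ω
  Z3: Z = R = 113 Ω
Step 3 — With the output port shorted to ground, the output series arm Z2 runs from the junction to ground; the shunt arm Z3 also runs from the junction to ground. They appear in parallel: Z3 || Z2 = 109.5 Ω.
Step 4 — Series with input arm Z1: Z_in = Z1 + (Z3 || Z2) = 109.5 + j3.069 Ω = 109.5∠1.6° Ω.
Step 5 — Source phasor: V = 86.9∠19.1° V = 82.12 + j28.44 V.
Step 6 — Current: I = V / Z = 0.7568 + j0.2385 A = 0.7935∠17.5° A.
Step 7 — Complex power: S = V·I* = 68.93 + j1.932 VA.
Step 8 — Real power: P = Re(S) = 68.93 W.
Step 9 — Reactive power: Q = Im(S) = 1.932 VAR.
Step 10 — Apparent power: |S| = 68.95 VA.
Step 11 — Power factor: PF = P/|S| = 0.9996 (lagging).

(a) P = 68.93 W  (b) Q = 1.932 VAR  (c) S = 68.95 VA  (d) PF = 0.9996 (lagging)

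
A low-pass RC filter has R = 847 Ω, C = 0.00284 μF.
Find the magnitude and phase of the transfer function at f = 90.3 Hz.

Step 1 — Angular frequency: ω = 2π·90.3 = 567.4 rad/s.
Step 2 — Transfer function: H(jω) = 1/(1 + jωRC).
Step 3 — Denominator: 1 + jωRC = 1 + j·567.4·847·2.84e-09 = 1 + j0.001365.
Step 4 — H = 1 - j0.001365.
Step 5 — Magnitude: |H| = 1 (-0.0 dB); phase: φ = -0.1°.

|H| = 1 (-0.0 dB), φ = -0.1°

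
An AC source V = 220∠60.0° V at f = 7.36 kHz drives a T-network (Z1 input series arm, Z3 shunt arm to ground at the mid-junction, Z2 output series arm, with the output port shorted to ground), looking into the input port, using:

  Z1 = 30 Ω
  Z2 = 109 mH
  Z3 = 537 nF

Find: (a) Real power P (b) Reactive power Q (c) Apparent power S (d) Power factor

Step 1 — Angular frequency: ω = 2π·f = 2π·7360 = 4.624e+04 rad/s.
Step 2 — Component impedances:
  Z1: Z = R = 30 Ω
  Z2: Z = jωL = j·4.624e+04·0.109 = 0 + j5041 Ω
  Z3: Z = 1/(jωC) = -j/(ω·C) = 0 - j40.27 Ω
Step 3 — With the output port shorted to ground, the output series arm Z2 runs from the junction to ground; the shunt arm Z3 also runs from the junction to ground. They appear in parallel: Z3 || Z2 = 0 - j40.59 Ω.
Step 4 — Series with input arm Z1: Z_in = Z1 + (Z3 || Z2) = 30 - j40.59 Ω = 50.48∠-53.5° Ω.
Step 5 — Source phasor: V = 220∠60.0° V = 110 + j190.5 V.
Step 6 — Current: I = V / Z = -1.74 + j3.996 A = 4.359∠113.5° A.
Step 7 — Complex power: S = V·I* = 569.9 - j771.1 VA.
Step 8 — Real power: P = Re(S) = 569.9 W.
Step 9 — Reactive power: Q = Im(S) = -771.1 VAR.
Step 10 — Apparent power: |S| = 958.9 VA.
Step 11 — Power factor: PF = P/|S| = 0.5943 (leading).

(a) P = 569.9 W  (b) Q = -771.1 VAR  (c) S = 958.9 VA  (d) PF = 0.5943 (leading)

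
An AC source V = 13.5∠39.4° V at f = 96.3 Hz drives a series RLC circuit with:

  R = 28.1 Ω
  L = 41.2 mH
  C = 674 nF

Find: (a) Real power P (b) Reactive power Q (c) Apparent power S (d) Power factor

Step 1 — Angular frequency: ω = 2π·f = 2π·96.3 = 605.1 rad/s.
Step 2 — Component impedances:
  R: Z = R = 28.1 Ω
  L: Z = jωL = j·605.1·0.0412 = 0 + j24.93 Ω
  C: Z = 1/(jωC) = -j/(ω·C) = 0 - j2452 Ω
Step 3 — Series combination: Z_total = R + L + C = 28.1 - j2427 Ω = 2427∠-89.3° Ω.
Step 4 — Source phasor: V = 13.5∠39.4° V = 10.43 + j8.569 V.
Step 5 — Current: I = V / Z = -0.00348 + j0.004338 A = 0.005562∠128.7° A.
Step 6 — Complex power: S = V·I* = 0.0008692 - j0.07508 VA.
Step 7 — Real power: P = Re(S) = 0.0008692 W.
Step 8 — Reactive power: Q = Im(S) = -0.07508 VAR.
Step 9 — Apparent power: |S| = 0.07508 VA.
Step 10 — Power factor: PF = P/|S| = 0.01158 (leading).

(a) P = 0.0008692 W  (b) Q = -0.07508 VAR  (c) S = 0.07508 VA  (d) PF = 0.01158 (leading)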